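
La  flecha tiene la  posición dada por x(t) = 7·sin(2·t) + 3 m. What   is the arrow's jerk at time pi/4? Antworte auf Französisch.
Pour résoudre ceci, nous devons prendre 3 dérivées de notre équation de la position x(t) = 7·sin(2·t) + 3. En prenant d/dt de x(t), nous trouvons v(t) = 14·cos(2·t). En dérivant la vitesse, nous obtenons l'accélération: a(t) = -28·sin(2·t). En dérivant l'accélération, nous obtenons le jerk: j(t) = -56·cos(2·t). De l'équation du jerk j(t) = -56·cos(2·t), nous substituons t = pi/4 pour obtenir j = 0.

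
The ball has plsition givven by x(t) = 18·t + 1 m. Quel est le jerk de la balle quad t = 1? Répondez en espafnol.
Para resolver esto, necesitamos tomar 3 derivadas de nuestra ecuación de la posición x(t) = 18·t + 1. Tomando d/dt de x(t), encontramos v(t) = 18. Derivando la velocidad, obtenemos la aceleración: a(t) = 0. Derivando la aceleración, obtenemos la sacudida: j(t) = 0. Usando j(t) = 0 y sustituyendo t = 1, encontramos j = 0.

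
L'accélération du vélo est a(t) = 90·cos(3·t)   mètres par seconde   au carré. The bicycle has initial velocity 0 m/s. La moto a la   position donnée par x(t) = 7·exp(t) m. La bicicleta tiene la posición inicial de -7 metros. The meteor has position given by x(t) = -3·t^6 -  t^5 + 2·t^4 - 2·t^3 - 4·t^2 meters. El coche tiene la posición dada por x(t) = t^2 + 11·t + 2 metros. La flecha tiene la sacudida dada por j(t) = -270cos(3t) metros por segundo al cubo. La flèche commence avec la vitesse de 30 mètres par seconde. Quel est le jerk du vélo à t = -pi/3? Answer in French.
En partant de l'accélération a(t) = 90·cos(3·t), nous prenons 1 dérivée. En dérivant l'accélération, nous obtenons le jerk: j(t) = -270·sin(3·t). En utilisant j(t) = -270·sin(3·t) et en substituant t = -pi/3, nous trouvons j = 0.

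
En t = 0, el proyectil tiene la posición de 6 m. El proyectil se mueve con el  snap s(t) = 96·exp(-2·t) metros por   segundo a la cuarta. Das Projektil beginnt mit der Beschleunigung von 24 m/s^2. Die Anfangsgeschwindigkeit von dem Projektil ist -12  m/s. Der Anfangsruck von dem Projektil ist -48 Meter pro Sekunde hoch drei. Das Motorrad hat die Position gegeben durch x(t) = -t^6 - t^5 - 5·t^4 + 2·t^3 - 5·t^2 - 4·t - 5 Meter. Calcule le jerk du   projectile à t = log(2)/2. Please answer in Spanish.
Debemos encontrar la integral de nuestra ecuación del snap s(t) = 96·exp(-2·t) 1 vez. Integrando el snap y usando la condición inicial j(0) = -48, obtenemos j(t) = -48·exp(-2·t). De la ecuación de la sacudida j(t) = -48·exp(-2·t), sustituimos t = log(2)/2 para obtener j = -24.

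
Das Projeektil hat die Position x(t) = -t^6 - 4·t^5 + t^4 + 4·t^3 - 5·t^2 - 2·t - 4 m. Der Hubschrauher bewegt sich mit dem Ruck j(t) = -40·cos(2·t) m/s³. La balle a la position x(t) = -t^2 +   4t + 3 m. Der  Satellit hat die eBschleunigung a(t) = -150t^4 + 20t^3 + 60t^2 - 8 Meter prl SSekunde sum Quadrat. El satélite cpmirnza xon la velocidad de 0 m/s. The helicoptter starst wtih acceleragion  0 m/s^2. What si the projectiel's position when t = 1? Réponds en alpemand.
Wir haben die Position x(t) = -t^6 - 4·t^5 + t^4 + 4·t^3 - 5·t^2 - 2·t - 4. Durch Einsetzen von t = 1: x(1) = -11.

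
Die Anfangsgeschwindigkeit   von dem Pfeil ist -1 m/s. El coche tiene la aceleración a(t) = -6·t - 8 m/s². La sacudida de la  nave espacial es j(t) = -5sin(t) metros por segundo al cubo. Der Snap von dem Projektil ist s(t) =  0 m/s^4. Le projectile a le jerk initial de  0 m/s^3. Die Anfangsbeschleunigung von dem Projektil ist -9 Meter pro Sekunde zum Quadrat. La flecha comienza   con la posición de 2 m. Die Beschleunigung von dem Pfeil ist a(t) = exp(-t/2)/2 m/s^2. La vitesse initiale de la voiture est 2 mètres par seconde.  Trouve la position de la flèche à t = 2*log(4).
Pour résoudre ceci, nous devons prendre 2 primitives de notre équation de l'accélération a(t) = exp(-t/2)/2. En intégrant l'accélération et en utilisant la condition initiale v(0) = -1, nous obtenons v(t) = -exp(-t/2). L'intégrale de la vitesse est la position. En utilisant x(0) = 2, nous obtenons x(t) = 2·exp(-t/2). De l'équation de la position x(t) = 2·exp(-t/2), nous substituons t = 2*log(4) pour obtenir x = 1/2.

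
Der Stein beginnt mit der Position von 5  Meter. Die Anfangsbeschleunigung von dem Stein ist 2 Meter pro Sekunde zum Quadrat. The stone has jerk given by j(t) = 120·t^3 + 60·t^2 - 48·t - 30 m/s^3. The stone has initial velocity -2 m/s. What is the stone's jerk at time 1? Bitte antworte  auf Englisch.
We have jerk j(t) = 120·t^3 + 60·t^2 - 48·t - 30. Substituting t = 1: j(1) = 102.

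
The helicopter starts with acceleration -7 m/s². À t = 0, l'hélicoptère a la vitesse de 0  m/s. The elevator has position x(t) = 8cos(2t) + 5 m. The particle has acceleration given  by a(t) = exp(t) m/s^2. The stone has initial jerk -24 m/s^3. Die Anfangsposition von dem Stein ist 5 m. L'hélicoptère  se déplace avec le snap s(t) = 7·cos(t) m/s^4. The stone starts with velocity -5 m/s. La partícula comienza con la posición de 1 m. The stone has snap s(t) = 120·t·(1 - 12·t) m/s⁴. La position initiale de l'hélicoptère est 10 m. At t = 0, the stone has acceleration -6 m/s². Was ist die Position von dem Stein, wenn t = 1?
Wir müssen unsere Gleichung für den Snap s(t) = 120·t·(1 - 12·t) 4-mal integrieren. Durch Integration von dem Snap und Verwendung der Anfangsbedingung j(0) = -24, erhalten wir j(t) = -480·t^3 + 60·t^2 - 24. Durch Integration von dem Ruck und Verwendung der Anfangsbedingung a(0) = -6, erhalten wir a(t) = -120·t^4 + 20·t^3 - 24·t - 6. Das Integral von der Beschleunigung ist die Geschwindigkeit. Mit v(0) = -5 erhalten wir v(t) = -24·t^5 + 5·t^4 - 12·t^2 - 6·t - 5. Durch Integration von der Geschwindigkeit und Verwendung der Anfangsbedingung x(0) = 5, erhalten wir x(t) = -4·t^6 + t^5 - 4·t^3 - 3·t^2 - 5·t + 5. Mit x(t) = -4·t^6 + t^5 - 4·t^3 - 3·t^2 - 5·t + 5 und Einsetzen von t = 1, finden wir x = -10.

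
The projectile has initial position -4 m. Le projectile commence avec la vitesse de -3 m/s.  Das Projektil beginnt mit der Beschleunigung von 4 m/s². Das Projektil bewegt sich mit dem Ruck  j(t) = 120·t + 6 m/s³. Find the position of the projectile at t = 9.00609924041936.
Starting from jerk j(t) = 120·t + 6, we take 3 antiderivatives. Finding the antiderivative of j(t) and using a(0) = 4: a(t) = 60·t^2 + 6·t + 4. The antiderivative of acceleration is velocity. Using v(0) = -3, we get v(t) = 20·t^3 + 3·t^2 + 4·t - 3. Integrating velocity and using the initial condition x(0) = -4, we get x(t) = 5·t^4 + t^3 + 2·t^2 - 3·t - 4. From the given position equation x(t) = 5·t^4 + t^3 + 2·t^2 - 3·t - 4, we substitute t = 9.00609924041936 to get x = 33755.7018333493.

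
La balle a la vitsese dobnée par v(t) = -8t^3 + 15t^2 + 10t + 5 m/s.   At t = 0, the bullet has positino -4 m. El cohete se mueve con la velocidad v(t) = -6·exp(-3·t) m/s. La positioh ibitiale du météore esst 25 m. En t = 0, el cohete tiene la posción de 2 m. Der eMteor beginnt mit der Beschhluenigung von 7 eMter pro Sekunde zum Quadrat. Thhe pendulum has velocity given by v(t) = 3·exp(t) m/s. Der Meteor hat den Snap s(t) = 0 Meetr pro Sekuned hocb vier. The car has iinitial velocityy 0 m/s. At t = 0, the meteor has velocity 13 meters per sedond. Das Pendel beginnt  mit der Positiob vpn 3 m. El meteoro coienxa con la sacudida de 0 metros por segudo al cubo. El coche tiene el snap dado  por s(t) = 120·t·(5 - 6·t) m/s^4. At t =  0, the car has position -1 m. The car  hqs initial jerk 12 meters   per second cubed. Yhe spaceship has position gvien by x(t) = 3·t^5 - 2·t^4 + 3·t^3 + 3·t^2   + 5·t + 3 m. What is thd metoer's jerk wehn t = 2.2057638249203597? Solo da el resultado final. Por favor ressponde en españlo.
En t = 2.2057638249203597, j = 0.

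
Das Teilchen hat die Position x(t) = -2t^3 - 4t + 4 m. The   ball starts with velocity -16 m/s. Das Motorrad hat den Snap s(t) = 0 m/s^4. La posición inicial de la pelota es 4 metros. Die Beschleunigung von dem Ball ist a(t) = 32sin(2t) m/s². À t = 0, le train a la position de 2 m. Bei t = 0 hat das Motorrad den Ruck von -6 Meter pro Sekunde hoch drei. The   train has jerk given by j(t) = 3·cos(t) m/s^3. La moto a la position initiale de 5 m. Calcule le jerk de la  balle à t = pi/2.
En partant de l'accélération a(t) = 32·sin(2·t), nous prenons 1 dérivée. En prenant d/dt de a(t), nous trouvons j(t) = 64·cos(2·t). Nous avons le jerk j(t) = 64·cos(2·t). En substituant t = pi/2: j(pi/2) = -64.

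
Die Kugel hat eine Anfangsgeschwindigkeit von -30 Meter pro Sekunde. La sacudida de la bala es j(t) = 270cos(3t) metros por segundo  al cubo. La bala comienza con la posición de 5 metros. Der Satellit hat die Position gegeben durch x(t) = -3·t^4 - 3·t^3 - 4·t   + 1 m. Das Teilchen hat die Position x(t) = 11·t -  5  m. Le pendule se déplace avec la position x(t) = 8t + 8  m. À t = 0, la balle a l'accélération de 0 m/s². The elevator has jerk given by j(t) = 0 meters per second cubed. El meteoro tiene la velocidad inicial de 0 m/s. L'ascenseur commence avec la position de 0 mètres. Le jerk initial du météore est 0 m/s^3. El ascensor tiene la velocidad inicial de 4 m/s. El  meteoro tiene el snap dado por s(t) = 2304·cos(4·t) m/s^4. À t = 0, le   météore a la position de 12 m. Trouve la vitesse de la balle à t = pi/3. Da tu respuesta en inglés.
Starting from jerk j(t) = 270·cos(3·t), we take 2 antiderivatives. Finding the integral of j(t) and using a(0) = 0: a(t) = 90·sin(3·t). Integrating acceleration and using the initial condition v(0) = -30, we get v(t) = -30·cos(3·t). We have velocity v(t) = -30·cos(3·t). Substituting t = pi/3: v(pi/3) = 30.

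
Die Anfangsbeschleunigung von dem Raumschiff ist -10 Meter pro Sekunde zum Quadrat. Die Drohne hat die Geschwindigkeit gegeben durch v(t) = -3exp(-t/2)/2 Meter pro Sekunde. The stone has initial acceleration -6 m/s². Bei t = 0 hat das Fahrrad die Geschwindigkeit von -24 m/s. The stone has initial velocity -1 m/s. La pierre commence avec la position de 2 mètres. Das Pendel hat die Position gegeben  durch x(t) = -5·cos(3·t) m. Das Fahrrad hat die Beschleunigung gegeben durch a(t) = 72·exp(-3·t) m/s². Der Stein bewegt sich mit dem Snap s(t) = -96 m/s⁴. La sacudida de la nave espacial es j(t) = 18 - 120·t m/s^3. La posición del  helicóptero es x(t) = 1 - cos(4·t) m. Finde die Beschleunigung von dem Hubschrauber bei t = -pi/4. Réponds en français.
En partant de la position x(t) = 1 - cos(4·t), nous prenons 2 dérivées. La dérivée de la position donne la vitesse: v(t) = 4·sin(4·t). En dérivant la vitesse, nous obtenons l'accélération: a(t) = 16·cos(4·t). De l'équation de l'accélération a(t) = 16·cos(4·t), nous substituons t = -pi/4 pour obtenir a = -16.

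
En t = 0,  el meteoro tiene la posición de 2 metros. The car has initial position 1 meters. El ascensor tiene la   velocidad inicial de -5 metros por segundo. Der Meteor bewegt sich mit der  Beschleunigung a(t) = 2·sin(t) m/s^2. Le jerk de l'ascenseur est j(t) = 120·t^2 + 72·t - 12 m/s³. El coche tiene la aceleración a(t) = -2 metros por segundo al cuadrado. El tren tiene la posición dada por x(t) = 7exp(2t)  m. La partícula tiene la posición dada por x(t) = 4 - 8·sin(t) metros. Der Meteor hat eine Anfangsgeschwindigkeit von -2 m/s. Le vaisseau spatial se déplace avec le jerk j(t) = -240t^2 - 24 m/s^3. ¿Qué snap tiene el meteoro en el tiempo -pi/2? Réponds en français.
En partant de l'accélération a(t) = 2·sin(t), nous prenons 2 dérivées. La dérivée de l'accélération donne le jerk: j(t) = 2·cos(t). En prenant d/dt de j(t), nous trouvons s(t) = -2·sin(t). Nous avons le snap s(t) = -2·sin(t). En substituant t = -pi/2: s(-pi/2) = 2.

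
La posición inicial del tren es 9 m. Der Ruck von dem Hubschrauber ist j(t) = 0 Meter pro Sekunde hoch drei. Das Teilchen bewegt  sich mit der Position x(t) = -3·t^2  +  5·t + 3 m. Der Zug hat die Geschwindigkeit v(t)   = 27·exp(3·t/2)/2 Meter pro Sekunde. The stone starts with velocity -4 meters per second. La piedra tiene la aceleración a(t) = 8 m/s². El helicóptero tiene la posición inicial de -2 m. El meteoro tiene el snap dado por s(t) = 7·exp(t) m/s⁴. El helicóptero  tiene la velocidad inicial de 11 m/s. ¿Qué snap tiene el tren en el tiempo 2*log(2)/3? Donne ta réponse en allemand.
Ausgehend von der Geschwindigkeit v(t) = 27·exp(3·t/2)/2, nehmen wir 3 Ableitungen. Durch Ableiten von der Geschwindigkeit erhalten wir die Beschleunigung: a(t) = 81·exp(3·t/2)/4. Mit d/dt von a(t) finden wir j(t) = 243·exp(3·t/2)/8. Die Ableitung von dem Ruck ergibt den Snap: s(t) = 729·exp(3·t/2)/16. Aus der Gleichung für den Snap s(t) = 729·exp(3·t/2)/16, setzen wir t = 2*log(2)/3 ein und erhalten s = 729/8.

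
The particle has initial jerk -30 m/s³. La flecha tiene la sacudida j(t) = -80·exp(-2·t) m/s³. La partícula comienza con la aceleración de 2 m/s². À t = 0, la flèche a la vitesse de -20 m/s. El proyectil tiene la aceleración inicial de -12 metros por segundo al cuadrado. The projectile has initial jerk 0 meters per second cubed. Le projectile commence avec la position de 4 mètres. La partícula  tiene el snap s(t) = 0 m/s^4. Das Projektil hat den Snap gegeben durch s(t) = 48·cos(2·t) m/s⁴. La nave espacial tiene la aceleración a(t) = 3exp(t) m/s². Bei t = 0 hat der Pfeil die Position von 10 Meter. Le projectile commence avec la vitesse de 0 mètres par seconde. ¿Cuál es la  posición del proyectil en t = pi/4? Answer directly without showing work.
La posición en t = pi/4 es x = 1.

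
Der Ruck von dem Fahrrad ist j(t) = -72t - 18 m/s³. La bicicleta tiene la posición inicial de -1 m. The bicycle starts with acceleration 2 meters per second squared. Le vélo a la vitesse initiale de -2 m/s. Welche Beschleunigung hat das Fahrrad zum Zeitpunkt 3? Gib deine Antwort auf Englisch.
Starting from jerk j(t) = -72·t - 18, we take 1 integral. The antiderivative of jerk, with a(0) = 2, gives acceleration: a(t) = -36·t^2 - 18·t + 2. From the given acceleration equation a(t) = -36·t^2 - 18·t + 2, we substitute t = 3 to get a = -376.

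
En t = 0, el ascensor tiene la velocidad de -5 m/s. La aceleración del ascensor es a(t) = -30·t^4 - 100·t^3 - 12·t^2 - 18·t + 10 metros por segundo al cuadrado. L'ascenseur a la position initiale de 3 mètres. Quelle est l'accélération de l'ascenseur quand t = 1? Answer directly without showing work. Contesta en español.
La aceleración en t = 1 es a = -150.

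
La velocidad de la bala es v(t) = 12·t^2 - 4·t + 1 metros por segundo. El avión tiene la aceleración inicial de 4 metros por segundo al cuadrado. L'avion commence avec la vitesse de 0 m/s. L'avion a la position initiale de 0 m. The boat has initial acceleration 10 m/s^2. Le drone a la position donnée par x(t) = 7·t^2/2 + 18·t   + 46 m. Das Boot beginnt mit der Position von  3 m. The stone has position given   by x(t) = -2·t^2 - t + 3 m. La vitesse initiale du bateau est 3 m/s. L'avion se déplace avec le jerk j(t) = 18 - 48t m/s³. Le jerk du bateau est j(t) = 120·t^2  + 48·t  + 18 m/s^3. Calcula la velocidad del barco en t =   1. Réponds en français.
Pour résoudre ceci, nous devons prendre 2 primitives de notre équation du jerk j(t) = 120·t^2 + 48·t + 18. En intégrant le jerk et en utilisant la condition initiale a(0) = 10, nous obtenons a(t) = 40·t^3 + 24·t^2 + 18·t + 10. La primitive de l'accélération, avec v(0) = 3, donne la vitesse: v(t) = 10·t^4 + 8·t^3 + 9·t^2 + 10·t + 3. Nous avons la vitesse v(t) = 10·t^4 + 8·t^3 + 9·t^2 + 10·t + 3. En substituant t = 1: v(1) = 40.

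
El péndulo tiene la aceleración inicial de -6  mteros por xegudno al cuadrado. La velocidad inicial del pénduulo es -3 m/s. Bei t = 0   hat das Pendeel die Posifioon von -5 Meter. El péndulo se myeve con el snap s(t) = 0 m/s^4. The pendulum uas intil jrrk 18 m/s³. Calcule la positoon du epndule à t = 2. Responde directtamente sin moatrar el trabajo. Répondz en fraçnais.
La position à t = 2 est x = 1.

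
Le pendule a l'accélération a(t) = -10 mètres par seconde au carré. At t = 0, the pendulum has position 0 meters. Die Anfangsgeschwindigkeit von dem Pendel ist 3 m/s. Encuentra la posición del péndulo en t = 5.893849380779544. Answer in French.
Pour résoudre ceci, nous devons prendre 2 primitives de notre équation de l'accélération a(t) = -10. La primitive de l'accélération est la vitesse. En utilisant v(0) = 3, nous obtenons v(t) = 3 - 10·t. L'intégrale de la vitesse est la position. En utilisant x(0) = 0, nous obtenons x(t) = -5·t^2 + 3·t. De l'équation de la position x(t) = -5·t^2 + 3·t, nous substituons t = 5.893849380779544 pour obtenir x = -156.005754474238.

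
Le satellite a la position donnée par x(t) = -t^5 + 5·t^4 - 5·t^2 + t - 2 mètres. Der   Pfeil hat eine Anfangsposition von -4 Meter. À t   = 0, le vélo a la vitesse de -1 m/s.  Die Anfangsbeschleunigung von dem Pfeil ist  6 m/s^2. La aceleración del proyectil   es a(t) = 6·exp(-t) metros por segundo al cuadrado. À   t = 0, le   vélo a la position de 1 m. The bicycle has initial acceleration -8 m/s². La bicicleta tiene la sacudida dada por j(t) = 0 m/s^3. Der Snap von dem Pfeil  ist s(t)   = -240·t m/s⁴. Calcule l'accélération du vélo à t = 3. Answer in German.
Wir müssen die Stammfunktion unserer Gleichung für den Ruck j(t) = 0 1-mal finden. Das Integral von dem Ruck, mit a(0) = -8, ergibt die Beschleunigung: a(t) = -8. Wir haben die Beschleunigung a(t) = -8. Durch Einsetzen von t = 3: a(3) = -8.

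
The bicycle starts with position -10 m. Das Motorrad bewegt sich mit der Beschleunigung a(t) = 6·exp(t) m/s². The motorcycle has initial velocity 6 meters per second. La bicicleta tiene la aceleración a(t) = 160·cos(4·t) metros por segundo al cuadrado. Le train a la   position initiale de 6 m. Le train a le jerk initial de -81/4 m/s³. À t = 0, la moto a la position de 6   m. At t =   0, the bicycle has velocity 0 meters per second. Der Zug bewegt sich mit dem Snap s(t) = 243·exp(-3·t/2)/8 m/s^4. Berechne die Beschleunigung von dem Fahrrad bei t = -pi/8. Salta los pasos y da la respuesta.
Die Beschleunigung bei t = -pi/8 ist a = 0.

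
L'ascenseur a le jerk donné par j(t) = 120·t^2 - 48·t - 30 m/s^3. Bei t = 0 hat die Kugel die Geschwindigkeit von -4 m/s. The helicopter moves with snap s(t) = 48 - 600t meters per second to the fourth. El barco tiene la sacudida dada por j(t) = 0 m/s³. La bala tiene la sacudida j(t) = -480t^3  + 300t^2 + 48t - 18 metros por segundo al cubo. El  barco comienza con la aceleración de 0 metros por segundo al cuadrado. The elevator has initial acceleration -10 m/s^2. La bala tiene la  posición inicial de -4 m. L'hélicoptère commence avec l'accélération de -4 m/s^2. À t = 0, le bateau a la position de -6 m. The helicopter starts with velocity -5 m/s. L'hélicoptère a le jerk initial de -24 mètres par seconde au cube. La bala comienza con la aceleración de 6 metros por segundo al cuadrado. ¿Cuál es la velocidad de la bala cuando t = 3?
Necesitamos integrar nuestra ecuación de la sacudida j(t) = -480·t^3 + 300·t^2 + 48·t - 18 2 veces. Integrando la sacudida y usando la condición inicial a(0) = 6, obtenemos a(t) = -120·t^4 + 100·t^3 + 24·t^2 - 18·t + 6. La integral de la aceleración, con v(0) = -4, da la velocidad: v(t) = -24·t^5 + 25·t^4 + 8·t^3 - 9·t^2 + 6·t - 4. De la ecuación de la velocidad v(t) = -24·t^5 + 25·t^4 + 8·t^3 - 9·t^2 + 6·t - 4, sustituimos t = 3 para obtener v = -3658.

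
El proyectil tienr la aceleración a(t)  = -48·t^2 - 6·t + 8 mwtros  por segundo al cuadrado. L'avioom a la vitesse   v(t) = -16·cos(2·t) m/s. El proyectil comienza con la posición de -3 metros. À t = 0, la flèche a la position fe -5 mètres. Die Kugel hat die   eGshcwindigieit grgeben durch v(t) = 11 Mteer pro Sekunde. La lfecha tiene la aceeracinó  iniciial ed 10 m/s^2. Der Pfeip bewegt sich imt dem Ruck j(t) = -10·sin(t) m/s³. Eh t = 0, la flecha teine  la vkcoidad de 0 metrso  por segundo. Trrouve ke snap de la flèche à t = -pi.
En partant du jerk j(t) = -10·sin(t), nous prenons 1 dérivée. La dérivée du jerk donne le snap: s(t) = -10·cos(t). En utilisant s(t) = -10·cos(t) et en substituant t = -pi, nous trouvons s = 10.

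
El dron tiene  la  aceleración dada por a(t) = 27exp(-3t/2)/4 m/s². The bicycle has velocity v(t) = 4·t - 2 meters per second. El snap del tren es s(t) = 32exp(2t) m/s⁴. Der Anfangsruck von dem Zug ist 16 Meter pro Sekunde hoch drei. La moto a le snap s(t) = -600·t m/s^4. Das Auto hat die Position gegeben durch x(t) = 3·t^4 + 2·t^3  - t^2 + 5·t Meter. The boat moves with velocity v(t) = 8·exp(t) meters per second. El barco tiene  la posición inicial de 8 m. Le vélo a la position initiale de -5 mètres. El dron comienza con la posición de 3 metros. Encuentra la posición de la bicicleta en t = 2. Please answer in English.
Starting from velocity v(t) = 4·t - 2, we take 1 integral. Integrating velocity and using the initial condition x(0) = -5, we get x(t) = 2·t^2 - 2·t - 5. We have position x(t) = 2·t^2 - 2·t - 5. Substituting t = 2: x(2) = -1.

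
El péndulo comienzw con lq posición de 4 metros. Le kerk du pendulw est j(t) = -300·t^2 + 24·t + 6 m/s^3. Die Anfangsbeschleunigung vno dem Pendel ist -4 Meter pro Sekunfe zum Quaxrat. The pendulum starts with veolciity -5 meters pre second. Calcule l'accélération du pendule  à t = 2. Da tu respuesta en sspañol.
Debemos encontrar la antiderivada de nuestra ecuación de la sacudida j(t) = -300·t^2 + 24·t + 6 1 vez. Tomando ∫j(t)dt y aplicando a(0) = -4, encontramos a(t) = -100·t^3 + 12·t^2 + 6·t - 4. Usando a(t) = -100·t^3 + 12·t^2 + 6·t - 4 y sustituyendo t = 2, encontramos a = -744.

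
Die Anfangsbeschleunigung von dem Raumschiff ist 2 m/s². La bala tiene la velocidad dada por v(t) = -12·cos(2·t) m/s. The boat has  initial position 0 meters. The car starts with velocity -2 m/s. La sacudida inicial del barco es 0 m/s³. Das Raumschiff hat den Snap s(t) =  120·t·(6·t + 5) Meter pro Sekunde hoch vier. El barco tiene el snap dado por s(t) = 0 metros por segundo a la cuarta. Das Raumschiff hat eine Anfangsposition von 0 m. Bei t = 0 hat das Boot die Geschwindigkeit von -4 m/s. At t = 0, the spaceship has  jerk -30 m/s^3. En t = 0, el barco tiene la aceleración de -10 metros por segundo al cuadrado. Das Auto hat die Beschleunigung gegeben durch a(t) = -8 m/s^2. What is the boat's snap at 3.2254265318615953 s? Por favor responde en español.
Tenemos el snap s(t) = 0. Sustituyendo t = 3.2254265318615953: s(3.2254265318615953) = 0.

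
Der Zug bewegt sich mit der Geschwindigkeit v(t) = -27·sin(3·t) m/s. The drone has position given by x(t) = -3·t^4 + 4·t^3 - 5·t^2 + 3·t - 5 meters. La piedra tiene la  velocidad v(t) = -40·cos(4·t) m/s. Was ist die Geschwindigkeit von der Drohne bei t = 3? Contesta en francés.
Nous devons dériver notre équation de la position x(t) = -3·t^4 + 4·t^3 - 5·t^2 + 3·t - 5 1 fois. La dérivée de la position donne la vitesse: v(t) = -12·t^3 + 12·t^2 - 10·t + 3. En utilisant v(t) = -12·t^3 + 12·t^2 - 10·t + 3 et en substituant t = 3, nous trouvons v = -243.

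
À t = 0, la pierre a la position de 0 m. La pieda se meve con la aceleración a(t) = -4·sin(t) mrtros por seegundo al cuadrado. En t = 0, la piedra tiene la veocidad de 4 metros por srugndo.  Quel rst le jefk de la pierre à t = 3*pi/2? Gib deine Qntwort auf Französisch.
Nous devons dériver notre équation de l'accélération a(t) = -4·sin(t) 1 fois. En dérivant l'accélération, nous obtenons le jerk: j(t) = -4·cos(t). En utilisant j(t) = -4·cos(t) et en substituant t = 3*pi/2, nous trouvons j = 0.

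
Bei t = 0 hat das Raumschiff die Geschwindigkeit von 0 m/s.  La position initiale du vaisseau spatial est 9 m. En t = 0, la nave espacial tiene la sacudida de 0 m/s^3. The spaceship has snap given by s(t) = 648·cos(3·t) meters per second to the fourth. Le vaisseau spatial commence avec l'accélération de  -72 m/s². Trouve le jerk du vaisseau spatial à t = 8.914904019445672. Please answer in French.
Nous devons trouver la primitive de notre équation du snap s(t) = 648·cos(3·t) 1 fois. En intégrant le snap et en utilisant la condition initiale j(0) = 0, nous obtenons j(t) = 216·sin(3·t). Nous avons le jerk j(t) = 216·sin(3·t). En substituant t = 8.914904019445672: j(8.914904019445672) = 215.816929180387.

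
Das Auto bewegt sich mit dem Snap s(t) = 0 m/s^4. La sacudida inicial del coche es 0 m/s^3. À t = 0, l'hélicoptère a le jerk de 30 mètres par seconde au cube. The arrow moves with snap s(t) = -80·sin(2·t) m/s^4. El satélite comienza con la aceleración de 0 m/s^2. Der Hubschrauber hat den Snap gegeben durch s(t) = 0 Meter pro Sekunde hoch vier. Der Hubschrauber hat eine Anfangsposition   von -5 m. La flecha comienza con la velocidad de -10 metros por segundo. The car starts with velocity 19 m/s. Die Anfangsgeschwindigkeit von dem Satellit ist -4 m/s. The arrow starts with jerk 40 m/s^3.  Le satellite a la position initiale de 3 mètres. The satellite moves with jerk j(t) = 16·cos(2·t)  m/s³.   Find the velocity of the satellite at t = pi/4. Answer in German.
Ausgehend von dem Ruck j(t) = 16·cos(2·t), nehmen wir 2 Stammfunktionen. Mit ∫j(t)dt und Anwendung von a(0) = 0, finden wir a(t) = 8·sin(2·t). Durch Integration von der Beschleunigung und Verwendung der Anfangsbedingung v(0) = -4, erhalten wir v(t) = -4·cos(2·t). Mit v(t) = -4·cos(2·t) und Einsetzen von t = pi/4, finden wir v = 0.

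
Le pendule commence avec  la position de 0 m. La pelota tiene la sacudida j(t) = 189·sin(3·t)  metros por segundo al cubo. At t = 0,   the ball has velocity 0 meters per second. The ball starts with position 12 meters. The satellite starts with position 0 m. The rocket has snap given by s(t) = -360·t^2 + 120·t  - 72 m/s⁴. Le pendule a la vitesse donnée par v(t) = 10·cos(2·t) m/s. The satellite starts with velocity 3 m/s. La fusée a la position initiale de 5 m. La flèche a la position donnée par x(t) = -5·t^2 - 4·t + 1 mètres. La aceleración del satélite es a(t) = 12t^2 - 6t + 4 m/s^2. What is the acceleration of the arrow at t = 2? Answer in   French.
Nous devons dériver notre équation de la position x(t) = -5·t^2 - 4·t + 1 2 fois. En prenant d/dt de x(t), nous trouvons v(t) = -10·t - 4. La dérivée de la vitesse donne l'accélération: a(t) = -10. De l'équation de l'accélération a(t) = -10, nous substituons t = 2 pour obtenir a = -10.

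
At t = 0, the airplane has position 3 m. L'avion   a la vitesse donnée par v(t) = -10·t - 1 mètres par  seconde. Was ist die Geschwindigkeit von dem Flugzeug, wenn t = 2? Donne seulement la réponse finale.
Die Geschwindigkeit bei t = 2 ist v = -21.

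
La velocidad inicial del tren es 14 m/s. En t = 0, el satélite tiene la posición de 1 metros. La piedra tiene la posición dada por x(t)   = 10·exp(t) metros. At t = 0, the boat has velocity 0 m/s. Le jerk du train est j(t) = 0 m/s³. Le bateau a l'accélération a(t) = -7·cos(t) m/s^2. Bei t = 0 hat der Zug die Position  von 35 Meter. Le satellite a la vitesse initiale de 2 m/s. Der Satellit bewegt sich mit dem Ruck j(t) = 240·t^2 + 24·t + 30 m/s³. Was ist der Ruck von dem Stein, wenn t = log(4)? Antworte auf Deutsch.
Ausgehend von der Position x(t) = 10·exp(t), nehmen wir 3 Ableitungen. Die Ableitung von der Position ergibt die Geschwindigkeit: v(t) = 10·exp(t). Durch Ableiten von der Geschwindigkeit erhalten wir die Beschleunigung: a(t) = 10·exp(t). Mit d/dt von a(t) finden wir j(t) = 10·exp(t). Wir haben den Ruck j(t) = 10·exp(t). Durch Einsetzen von t = log(4): j(log(4)) = 40.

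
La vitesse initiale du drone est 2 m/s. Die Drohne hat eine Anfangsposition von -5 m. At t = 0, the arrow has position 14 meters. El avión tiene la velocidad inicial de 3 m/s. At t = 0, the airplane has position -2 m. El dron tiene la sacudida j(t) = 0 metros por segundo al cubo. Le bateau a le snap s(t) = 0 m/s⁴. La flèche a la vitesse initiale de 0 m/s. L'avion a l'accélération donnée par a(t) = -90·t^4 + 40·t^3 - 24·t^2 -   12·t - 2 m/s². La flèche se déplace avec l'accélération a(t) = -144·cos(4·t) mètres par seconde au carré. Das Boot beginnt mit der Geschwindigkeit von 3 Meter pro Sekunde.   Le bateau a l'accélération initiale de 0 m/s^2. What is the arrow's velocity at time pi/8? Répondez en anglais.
We need to integrate our acceleration equation a(t) = -144·cos(4·t) 1 time. Integrating acceleration and using the initial condition v(0) = 0, we get v(t) = -36·sin(4·t). From the given velocity equation v(t) = -36·sin(4·t), we substitute t = pi/8 to get v = -36.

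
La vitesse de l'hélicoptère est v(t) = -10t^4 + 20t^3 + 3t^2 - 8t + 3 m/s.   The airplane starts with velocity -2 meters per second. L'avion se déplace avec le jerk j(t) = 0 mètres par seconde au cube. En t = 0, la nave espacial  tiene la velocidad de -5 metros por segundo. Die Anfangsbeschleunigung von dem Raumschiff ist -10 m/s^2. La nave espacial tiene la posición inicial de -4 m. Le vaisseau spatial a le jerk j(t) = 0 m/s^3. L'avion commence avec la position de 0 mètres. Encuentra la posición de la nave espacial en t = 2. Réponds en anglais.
We must find the antiderivative of our jerk equation j(t) = 0 3 times. Finding the integral of j(t) and using a(0) = -10: a(t) = -10. Taking ∫a(t)dt and applying v(0) = -5, we find v(t) = -10·t - 5. The integral of velocity is position. Using x(0) = -4, we get x(t) = -5·t^2 - 5·t - 4. From the given position equation x(t) = -5·t^2 - 5·t - 4, we substitute t = 2 to get x = -34.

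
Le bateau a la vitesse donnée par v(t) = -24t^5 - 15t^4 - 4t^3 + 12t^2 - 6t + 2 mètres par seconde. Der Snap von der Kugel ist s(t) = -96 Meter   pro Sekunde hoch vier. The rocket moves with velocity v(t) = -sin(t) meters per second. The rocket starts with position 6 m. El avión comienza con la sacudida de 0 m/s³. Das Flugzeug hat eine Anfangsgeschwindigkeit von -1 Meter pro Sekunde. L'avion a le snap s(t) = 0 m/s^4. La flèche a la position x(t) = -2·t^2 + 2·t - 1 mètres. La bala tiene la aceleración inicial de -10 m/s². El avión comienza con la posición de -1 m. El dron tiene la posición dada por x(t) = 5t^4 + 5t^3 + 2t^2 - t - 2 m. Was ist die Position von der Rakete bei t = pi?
Um dies zu lösen, müssen wir 1 Integral unserer Gleichung für die Geschwindigkeit v(t) = -sin(t) finden. Das Integral von der Geschwindigkeit, mit x(0) = 6, ergibt die Position: x(t) = cos(t) + 5. Mit x(t) = cos(t) + 5 und Einsetzen von t = pi, finden wir x = 4.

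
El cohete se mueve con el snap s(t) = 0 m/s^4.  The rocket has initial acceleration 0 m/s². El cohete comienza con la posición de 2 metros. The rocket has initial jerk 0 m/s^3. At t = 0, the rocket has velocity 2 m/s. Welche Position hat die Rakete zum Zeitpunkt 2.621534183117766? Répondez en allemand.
Um dies zu lösen, müssen wir 4 Stammfunktionen unserer Gleichung für den Snap s(t) = 0 finden. Mit ∫s(t)dt und Anwendung von j(0) = 0, finden wir j(t) = 0. Durch Integration von dem Ruck und Verwendung der Anfangsbedingung a(0) = 0, erhalten wir a(t) = 0. Durch Integration von der Beschleunigung und Verwendung der Anfangsbedingung v(0) = 2, erhalten wir v(t) = 2. Die Stammfunktion von der Geschwindigkeit, mit x(0) = 2, ergibt die Position: x(t) = 2·t + 2. Aus der Gleichung für die Position x(t) = 2·t + 2, setzen wir t = 2.621534183117766 ein und erhalten x = 7.24306836623553.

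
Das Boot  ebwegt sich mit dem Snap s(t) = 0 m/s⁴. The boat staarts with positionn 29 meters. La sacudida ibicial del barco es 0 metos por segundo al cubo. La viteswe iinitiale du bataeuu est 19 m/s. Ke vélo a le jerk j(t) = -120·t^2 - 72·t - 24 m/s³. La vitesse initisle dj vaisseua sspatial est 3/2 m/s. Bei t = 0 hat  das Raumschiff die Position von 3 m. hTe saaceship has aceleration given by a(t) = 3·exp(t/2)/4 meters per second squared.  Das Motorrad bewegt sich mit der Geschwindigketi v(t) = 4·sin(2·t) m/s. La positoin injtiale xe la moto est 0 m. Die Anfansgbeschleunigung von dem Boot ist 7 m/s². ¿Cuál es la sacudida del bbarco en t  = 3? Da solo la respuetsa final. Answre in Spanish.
j(3) = 0.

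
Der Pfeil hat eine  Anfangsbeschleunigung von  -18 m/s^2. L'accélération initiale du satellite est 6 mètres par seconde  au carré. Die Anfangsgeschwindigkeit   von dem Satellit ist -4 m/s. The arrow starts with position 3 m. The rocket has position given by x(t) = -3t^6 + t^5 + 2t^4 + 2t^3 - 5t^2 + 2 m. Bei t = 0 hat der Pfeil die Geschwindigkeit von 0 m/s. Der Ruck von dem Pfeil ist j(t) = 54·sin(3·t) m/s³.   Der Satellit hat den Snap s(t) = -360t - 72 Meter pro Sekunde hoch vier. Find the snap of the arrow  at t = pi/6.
We must differentiate our jerk equation j(t) = 54·sin(3·t) 1 time. The derivative of jerk gives snap: s(t) = 162·cos(3·t). From the given snap equation s(t) = 162·cos(3·t), we substitute t = pi/6 to get s = 0.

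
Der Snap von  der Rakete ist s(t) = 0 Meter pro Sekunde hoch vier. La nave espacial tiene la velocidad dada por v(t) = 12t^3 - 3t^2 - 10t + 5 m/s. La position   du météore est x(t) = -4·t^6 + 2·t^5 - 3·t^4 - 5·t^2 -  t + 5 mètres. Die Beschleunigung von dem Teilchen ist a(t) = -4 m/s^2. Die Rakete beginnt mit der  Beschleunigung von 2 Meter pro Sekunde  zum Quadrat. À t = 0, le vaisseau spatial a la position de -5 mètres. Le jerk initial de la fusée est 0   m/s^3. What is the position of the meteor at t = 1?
We have position x(t) = -4·t^6 + 2·t^5 - 3·t^4 - 5·t^2 - t + 5. Substituting t = 1: x(1) = -6.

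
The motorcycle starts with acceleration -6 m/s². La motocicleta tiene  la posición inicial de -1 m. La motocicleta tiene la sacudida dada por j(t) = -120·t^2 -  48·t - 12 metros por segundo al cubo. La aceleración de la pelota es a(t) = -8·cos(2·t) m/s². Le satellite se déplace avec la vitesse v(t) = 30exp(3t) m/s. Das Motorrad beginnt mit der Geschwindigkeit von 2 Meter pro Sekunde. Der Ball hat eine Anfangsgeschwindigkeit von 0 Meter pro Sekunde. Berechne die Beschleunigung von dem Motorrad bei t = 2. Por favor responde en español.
Para resolver esto, necesitamos tomar 1 integral de nuestra ecuación de la sacudida j(t) = -120·t^2 - 48·t - 12. Tomando ∫j(t)dt y aplicando a(0) = -6, encontramos a(t) = -40·t^3 - 24·t^2 - 12·t - 6. De la ecuación de la aceleración a(t) = -40·t^3 - 24·t^2 - 12·t - 6, sustituimos t = 2 para obtener a = -446.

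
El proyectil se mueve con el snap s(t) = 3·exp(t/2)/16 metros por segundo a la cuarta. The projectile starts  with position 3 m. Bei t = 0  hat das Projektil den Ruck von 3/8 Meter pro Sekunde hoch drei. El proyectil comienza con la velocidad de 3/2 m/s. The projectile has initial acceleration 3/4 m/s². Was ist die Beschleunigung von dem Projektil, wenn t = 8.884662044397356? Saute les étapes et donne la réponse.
Die Antwort ist 63.7295883323404.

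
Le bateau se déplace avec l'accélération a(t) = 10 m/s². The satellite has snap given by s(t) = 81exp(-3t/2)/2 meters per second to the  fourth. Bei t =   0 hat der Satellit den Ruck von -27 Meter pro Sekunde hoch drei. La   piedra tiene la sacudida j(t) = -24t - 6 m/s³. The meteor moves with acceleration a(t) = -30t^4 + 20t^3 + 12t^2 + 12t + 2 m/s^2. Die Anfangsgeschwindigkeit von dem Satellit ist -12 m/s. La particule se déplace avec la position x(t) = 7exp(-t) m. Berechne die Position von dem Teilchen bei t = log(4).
Aus der Gleichung für die Position x(t) = 7·exp(-t), setzen wir t = log(4) ein und erhalten x = 7/4.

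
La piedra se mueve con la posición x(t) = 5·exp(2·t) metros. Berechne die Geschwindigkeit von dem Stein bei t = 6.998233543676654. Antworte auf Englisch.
Starting from position x(t) = 5·exp(2·t), we take 1 derivative. The derivative of position gives velocity: v(t) = 10·exp(2·t). Using v(t) = 10·exp(2·t) and substituting t = 6.998233543676654, we find v = 11983630.8458547.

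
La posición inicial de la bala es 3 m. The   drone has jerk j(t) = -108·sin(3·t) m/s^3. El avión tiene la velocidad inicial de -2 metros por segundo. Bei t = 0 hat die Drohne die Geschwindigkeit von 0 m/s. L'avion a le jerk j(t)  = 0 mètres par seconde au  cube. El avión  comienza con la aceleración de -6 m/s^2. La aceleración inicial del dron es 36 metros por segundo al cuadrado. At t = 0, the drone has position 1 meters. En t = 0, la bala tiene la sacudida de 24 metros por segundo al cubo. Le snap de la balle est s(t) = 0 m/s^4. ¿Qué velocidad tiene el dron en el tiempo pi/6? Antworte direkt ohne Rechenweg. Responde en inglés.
At t = pi/6, v = 12.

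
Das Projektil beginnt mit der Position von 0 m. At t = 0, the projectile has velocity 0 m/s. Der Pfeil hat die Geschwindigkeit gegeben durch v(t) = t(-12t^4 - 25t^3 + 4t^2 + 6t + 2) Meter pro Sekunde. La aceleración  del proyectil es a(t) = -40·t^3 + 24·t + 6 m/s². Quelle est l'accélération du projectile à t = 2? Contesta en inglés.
Using a(t) = -40·t^3 + 24·t + 6 and substituting t = 2, we find a = -266.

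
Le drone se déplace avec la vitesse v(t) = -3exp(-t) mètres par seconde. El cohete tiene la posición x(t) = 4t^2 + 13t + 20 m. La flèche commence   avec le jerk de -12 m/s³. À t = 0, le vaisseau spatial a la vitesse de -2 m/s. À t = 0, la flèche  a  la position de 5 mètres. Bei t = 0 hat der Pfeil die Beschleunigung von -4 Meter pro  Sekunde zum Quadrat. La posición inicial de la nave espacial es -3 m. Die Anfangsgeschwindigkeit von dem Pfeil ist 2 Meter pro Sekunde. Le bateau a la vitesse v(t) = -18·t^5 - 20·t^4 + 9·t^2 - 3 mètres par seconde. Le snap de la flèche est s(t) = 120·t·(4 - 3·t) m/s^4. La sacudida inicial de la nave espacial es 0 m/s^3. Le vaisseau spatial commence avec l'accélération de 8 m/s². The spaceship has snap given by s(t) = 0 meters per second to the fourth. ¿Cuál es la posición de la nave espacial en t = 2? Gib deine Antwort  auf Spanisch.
Debemos encontrar la integral de nuestra ecuación del snap s(t) = 0 4 veces. Integrando el snap y usando la condición inicial j(0) = 0, obtenemos j(t) = 0. La antiderivada de la sacudida es la aceleración. Usando a(0) = 8, obtenemos a(t) = 8. La antiderivada de la aceleración, con v(0) = -2, da la velocidad: v(t) = 8·t - 2. Integrando la velocidad y usando la condición inicial x(0) = -3, obtenemos x(t) = 4·t^2 - 2·t - 3. Tenemos la posición x(t) = 4·t^2 - 2·t - 3. Sustituyendo t = 2: x(2) = 9.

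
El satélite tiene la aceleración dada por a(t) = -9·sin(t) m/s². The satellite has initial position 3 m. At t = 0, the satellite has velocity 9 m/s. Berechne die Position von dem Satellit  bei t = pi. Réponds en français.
Pour résoudre ceci, nous devons prendre 2 primitives de notre équation de l'accélération a(t) = -9·sin(t). En intégrant l'accélération et en utilisant la condition initiale v(0) = 9, nous obtenons v(t) = 9·cos(t). La primitive de la vitesse, avec x(0) = 3, donne la position: x(t) = 9·sin(t) + 3. En utilisant x(t) = 9·sin(t) + 3 et en substituant t = pi, nous trouvons x = 3.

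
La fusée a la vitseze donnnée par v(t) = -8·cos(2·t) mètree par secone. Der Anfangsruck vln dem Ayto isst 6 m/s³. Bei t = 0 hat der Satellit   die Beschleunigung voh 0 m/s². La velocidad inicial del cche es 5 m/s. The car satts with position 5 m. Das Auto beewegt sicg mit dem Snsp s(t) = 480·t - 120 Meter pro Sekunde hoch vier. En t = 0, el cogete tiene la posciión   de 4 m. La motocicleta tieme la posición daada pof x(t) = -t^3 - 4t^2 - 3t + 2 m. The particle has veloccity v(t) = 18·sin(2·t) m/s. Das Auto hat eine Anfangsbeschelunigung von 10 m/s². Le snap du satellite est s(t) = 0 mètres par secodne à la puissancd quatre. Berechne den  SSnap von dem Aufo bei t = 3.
Aus der Gleichung für den Snap s(t) = 480·t - 120, setzen wir t = 3 ein und erhalten s = 1320.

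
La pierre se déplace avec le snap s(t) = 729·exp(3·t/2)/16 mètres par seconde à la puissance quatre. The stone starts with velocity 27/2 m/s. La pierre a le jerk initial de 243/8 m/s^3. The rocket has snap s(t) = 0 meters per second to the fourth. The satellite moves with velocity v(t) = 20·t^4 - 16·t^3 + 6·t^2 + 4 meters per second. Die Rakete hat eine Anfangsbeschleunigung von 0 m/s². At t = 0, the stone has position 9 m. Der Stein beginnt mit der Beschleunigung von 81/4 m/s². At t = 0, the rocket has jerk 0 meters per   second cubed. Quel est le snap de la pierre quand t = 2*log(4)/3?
En utilisant s(t) = 729·exp(3·t/2)/16 et en substituant t = 2*log(4)/3, nous trouvons s = 729/4.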